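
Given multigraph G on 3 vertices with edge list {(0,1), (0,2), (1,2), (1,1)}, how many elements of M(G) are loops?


In a graphic matroid, a loop is a self-loop edge (u,u) with rank 0.
Examining all 4 edges for self-loops...
Self-loops found: (1,1)
Number of loops = 1.

1


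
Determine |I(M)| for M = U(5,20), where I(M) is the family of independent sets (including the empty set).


Independent sets of U(5,20) are all subsets of size <= 5.
Count = C(20,0) + C(20,1) + C(20,2) + C(20,3) + C(20,4) + C(20,5)
     = 1 + 20 + 190 + 1140 + 4845 + 15504
     = 21700.

21700


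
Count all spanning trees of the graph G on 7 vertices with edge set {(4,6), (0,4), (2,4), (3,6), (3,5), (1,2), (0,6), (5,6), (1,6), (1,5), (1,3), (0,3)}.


By Kirchhoff's matrix tree theorem, the number of spanning trees equals
the determinant of any cofactor of the Laplacian matrix L.
G has 7 vertices and 12 edges.
Computing the (6 x 6) cofactor determinant gives 313.

313


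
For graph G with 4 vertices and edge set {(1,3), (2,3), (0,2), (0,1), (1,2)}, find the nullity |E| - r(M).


Cycle rank (nullity) = |E| - r(M) = |E| - (|V| - c).
|E| = 5, |V| = 4, c = 1.
Nullity = 5 - (4 - 1) = 5 - 3 = 2.

2


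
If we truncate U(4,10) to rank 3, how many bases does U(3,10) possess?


Truncating U(4,10) to rank 3 gives U(3,10).
Bases of U(3,10) are all 3-element subsets of 10 elements.
Number of bases = (10 choose 3) = 120.

120


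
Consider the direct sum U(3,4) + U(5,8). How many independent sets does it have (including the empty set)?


For a direct sum, |I(M1+M2)| = |I(M1)| * |I(M2)|.
|I(U(3,4))| = sum C(4,k) for k=0..3 = 15.
|I(U(5,8))| = sum C(8,k) for k=0..5 = 219.
Total = 15 * 219 = 3285.

3285


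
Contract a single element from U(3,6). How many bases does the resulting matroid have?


Contracting e from U(3,6) gives U(2,5).
Bases of U(2,5) = C(5,2) = (5 * 4) / (1 * 2) = 10.

10


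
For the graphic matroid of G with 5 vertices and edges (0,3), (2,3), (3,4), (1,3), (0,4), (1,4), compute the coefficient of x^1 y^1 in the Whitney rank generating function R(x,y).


R(x,y) = sum over A in 2^E of x^(r(E)-r(A)) * y^(|A|-r(A)).
G has 5 vertices, 6 edges. r(E) = 4.
Enumerate all 2^6 = 64 subsets.
Count subsets with r(E)-r(A)=1 and |A|-r(A)=1: 7.

7


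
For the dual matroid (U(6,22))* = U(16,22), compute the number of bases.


The dual of U(r,n) is U(n-r, n) = U(16,22).
Bases of U(16,22) are all (16)-element subsets.
|B(M*)| = C(22,16) = 22! / (16! * 6!) = 74613.

74613


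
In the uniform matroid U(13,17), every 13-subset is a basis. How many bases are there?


Bases of U(13,17) are all 13-element subsets of the 17-element ground set.
Number of bases = C(17,13).
C(17,13) = 2380.

2380


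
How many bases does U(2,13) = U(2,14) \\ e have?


Deleting e from U(2,14) gives U(2,13) since n > r.
Bases of U(2,13) = C(13,2) = 13! / (2! * 11!) = 78.

78


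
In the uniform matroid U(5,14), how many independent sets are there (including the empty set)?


Independent sets of U(5,14) are all subsets of size <= 5.
Count = C(14,0) + C(14,1) + C(14,2) + C(14,3) + C(14,4) + C(14,5)
     = 1 + 14 + 91 + 364 + 1001 + 2002
     = 3473.

3473


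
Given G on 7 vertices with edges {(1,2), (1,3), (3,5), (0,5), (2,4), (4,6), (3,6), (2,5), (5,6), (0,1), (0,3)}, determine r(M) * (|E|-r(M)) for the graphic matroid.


r(M) = |V| - c = 7 - 1 = 6.
nullity = |E| - r(M) = 11 - 6 = 5.
Product = 6 * 5 = 30.

30


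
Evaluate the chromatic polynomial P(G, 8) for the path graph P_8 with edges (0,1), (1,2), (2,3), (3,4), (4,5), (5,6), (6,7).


P(P_8, k) = k * (k-1)^(7).
P(8) = 8 * 7^7 = 8 * 823543 = 6588344.

6588344


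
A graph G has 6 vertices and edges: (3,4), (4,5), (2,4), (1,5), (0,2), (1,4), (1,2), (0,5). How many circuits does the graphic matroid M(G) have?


A circuit in a graphic matroid = edge set of a simple cycle.
G has 6 vertices and 8 edges.
Enumerating all minimal edge subsets forming cycles...
Total circuits found: 7.

7


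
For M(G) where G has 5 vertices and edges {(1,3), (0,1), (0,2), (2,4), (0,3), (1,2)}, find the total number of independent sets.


An independent set in a graphic matroid is an acyclic edge subset.
G has 5 vertices and 6 edges.
Enumerate all 2^6 = 64 subsets, checking for acyclicity.
Total independent sets = 48.

48


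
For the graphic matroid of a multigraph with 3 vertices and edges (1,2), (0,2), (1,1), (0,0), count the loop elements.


In a graphic matroid, a loop is a self-loop edge (u,u) with rank 0.
Examining all 4 edges for self-loops...
Self-loops found: (1,1), (0,0)
Number of loops = 2.

2


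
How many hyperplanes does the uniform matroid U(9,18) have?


Hyperplanes of U(9,18) are flats of rank 8.
In a uniform matroid, these are exactly the (8)-element subsets.
Count = (18 choose 8) = 43758.

43758


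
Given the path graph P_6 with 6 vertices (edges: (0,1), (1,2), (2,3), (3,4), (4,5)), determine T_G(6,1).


A path on 6 vertices is a tree with 5 edges.
T(x,y) = x^(5) for any tree.
T(6,1) = 6^5 = 7776.

7776


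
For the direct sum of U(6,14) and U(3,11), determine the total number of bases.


Bases of a direct sum M1 + M2: |B| = |B(M1)| * |B(M2)|.
|B(U(6,14))| = C(14,6) = 3003.
|B(U(3,11))| = C(11,3) = 165.
Total bases = 3003 * 165 = 495495.

495495


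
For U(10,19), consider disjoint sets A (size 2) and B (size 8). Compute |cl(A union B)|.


|A union B| = 2 + 8 = 10 (disjoint).
In U(10,19), cl(S) = S if |S| < 10, else cl(S) = E.
Since 10 >= 10, cl(A union B) = E.
|cl(A union B)| = 19.

19


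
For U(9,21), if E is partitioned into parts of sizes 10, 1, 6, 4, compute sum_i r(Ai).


r(Ai) = min(|Ai|, 9) for each part.
Sum = min(10,9) + min(1,9) + min(6,9) + min(4,9)
    = 9 + 1 + 6 + 4
    = 20.

20


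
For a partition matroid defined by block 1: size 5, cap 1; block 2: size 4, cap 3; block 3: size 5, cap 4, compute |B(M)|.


A basis picks exactly ci elements from block i.
Number of bases = product of C(|Si|, ci).
= C(5,1) * C(4,3) * C(5,4)
= 5 * 4 * 5
= 100.

100


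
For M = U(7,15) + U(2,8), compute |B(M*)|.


(M1+M2)* = M1* + M2*.
M1* = U(8,15), bases: C(15,8) = 6435.
M2* = U(6,8), bases: C(8,6) = 28.
|B(M*)| = 6435 * 28 = 180180.

180180


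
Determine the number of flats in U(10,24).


Flats of U(10,24): every subset of size < 10 is a flat, plus E itself.
Count = (24 choose 0) + (24 choose 1) + (24 choose 2) + (24 choose 3) + (24 choose 4) + (24 choose 5) + (24 choose 6) + (24 choose 7) + (24 choose 8) + (24 choose 9) + 1
     = 1 + 24 + 276 + 2024 + 10626 + 42504 + 134596 + 346104 + 735471 + 1307504 + 1
     = 2579131.

2579131


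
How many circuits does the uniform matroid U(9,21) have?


In U(9,21), circuits are the (10)-element subsets.
Any set of 10 elements is dependent, and removing any one element gives
an independent set of size 9, so it is a minimal dependent set.
Number of circuits = C(21,10) = 352716.

352716


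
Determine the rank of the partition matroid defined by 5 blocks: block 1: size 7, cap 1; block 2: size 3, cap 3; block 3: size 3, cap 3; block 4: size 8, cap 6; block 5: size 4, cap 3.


Rank of a partition matroid = sum of min(|Si|, ci) for each block.
= min(7,1) + min(3,3) + min(3,3) + min(8,6) + min(4,3)
= 1 + 3 + 3 + 6 + 3
= 16.

16


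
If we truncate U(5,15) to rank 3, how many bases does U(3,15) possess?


Truncating U(5,15) to rank 3 gives U(3,15).
Bases of U(3,15) are all 3-element subsets of 15 elements.
Number of bases = C(15,3) = 15! / (3! * 12!) = 455.

455


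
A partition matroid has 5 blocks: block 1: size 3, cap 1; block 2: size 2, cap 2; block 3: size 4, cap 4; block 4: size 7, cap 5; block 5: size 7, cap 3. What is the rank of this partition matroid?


Rank of a partition matroid = sum of min(|Si|, ci) for each block.
= min(3,1) + min(2,2) + min(4,4) + min(7,5) + min(7,3)
= 1 + 2 + 4 + 5 + 3
= 15.

15


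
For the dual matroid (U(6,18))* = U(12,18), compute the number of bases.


The dual of U(r,n) is U(n-r, n) = U(12,18).
Bases of U(12,18) are all (12)-element subsets.
|B(M*)| = (18 choose 12) = 18564.

18564


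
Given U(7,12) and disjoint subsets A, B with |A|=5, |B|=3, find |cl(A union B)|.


|A union B| = 5 + 3 = 8 (disjoint).
In U(7,12), cl(S) = S if |S| < 7, else cl(S) = E.
Since 8 >= 7, cl(A union B) = E.
|cl(A union B)| = 12.

12


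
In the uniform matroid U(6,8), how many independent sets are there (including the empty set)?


Independent sets of U(6,8) are all subsets of size <= 6.
Count = C(8,0) + C(8,1) + C(8,2) + C(8,3) + C(8,4) + C(8,5) + C(8,6)
     = 1 + 8 + 28 + 56 + 70 + 56 + 28
     = 247.

247


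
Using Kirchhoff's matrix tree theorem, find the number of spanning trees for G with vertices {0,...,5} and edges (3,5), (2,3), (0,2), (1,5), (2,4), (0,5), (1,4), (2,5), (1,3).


By Kirchhoff's matrix tree theorem, the number of spanning trees equals
the determinant of any cofactor of the Laplacian matrix L.
G has 6 vertices and 9 edges.
Computing the (5 x 5) cofactor determinant gives 61.

61


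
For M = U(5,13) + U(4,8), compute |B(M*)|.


(M1+M2)* = M1* + M2*.
M1* = U(8,13), bases: C(13,8) = 1287.
M2* = U(4,8), bases: C(8,4) = 70.
|B(M*)| = 1287 * 70 = 90090.

90090


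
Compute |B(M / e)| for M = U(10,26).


Contracting e from U(10,26) gives U(9,25).
Bases of U(9,25) = C(25,9) = 25! / (9! * 16!) = 2042975.

2042975


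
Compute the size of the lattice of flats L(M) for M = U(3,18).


Flats of U(3,18): every subset of size < 3 is a flat, plus E itself.
Count = C(18,0) + C(18,1) + C(18,2) + 1
     = 1 + 18 + 153 + 1
     = 173.

173


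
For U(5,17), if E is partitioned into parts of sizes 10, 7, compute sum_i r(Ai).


r(Ai) = min(|Ai|, 5) for each part.
Sum = min(10,5) + min(7,5)
    = 5 + 5
    = 10.

10


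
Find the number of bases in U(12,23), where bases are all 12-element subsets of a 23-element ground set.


Bases of U(12,23) are all 12-element subsets of the 23-element ground set.
Number of bases = C(23,12).
C(23,12) = 1352078.

1352078


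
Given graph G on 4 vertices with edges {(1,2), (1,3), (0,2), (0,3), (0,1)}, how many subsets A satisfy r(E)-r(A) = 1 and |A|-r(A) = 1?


R(x,y) = sum over A in 2^E of x^(r(E)-r(A)) * y^(|A|-r(A)).
G has 4 vertices, 5 edges. r(E) = 3.
Enumerate all 2^5 = 32 subsets.
Count subsets with r(E)-r(A)=1 and |A|-r(A)=1: 2.

2


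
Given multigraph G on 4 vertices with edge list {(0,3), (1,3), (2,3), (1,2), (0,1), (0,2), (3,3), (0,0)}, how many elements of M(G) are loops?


In a graphic matroid, a loop is a self-loop edge (u,u) with rank 0.
Examining all 8 edges for self-loops...
Self-loops found: (3,3), (0,0)
Number of loops = 2.

2


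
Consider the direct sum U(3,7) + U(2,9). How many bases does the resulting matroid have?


Bases of a direct sum M1 + M2: |B| = |B(M1)| * |B(M2)|.
|B(U(3,7))| = C(7,3) = 35.
|B(U(2,9))| = C(9,2) = 36.
Total bases = 35 * 36 = 1260.

1260


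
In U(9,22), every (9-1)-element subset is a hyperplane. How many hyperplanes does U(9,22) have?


Hyperplanes of U(9,22) are flats of rank 8.
In a uniform matroid, these are exactly the (8)-element subsets.
Count = (22 choose 8) = 319770.

319770


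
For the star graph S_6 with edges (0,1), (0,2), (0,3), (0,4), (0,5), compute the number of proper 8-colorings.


P(tree, k) = k * (k-1)^(5) for any tree on 6 vertices.
P(8) = 8 * 7^5 = 8 * 16807 = 134456.

134456


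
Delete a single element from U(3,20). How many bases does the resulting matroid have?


Deleting e from U(3,20) gives U(3,19) since n > r.
Bases of U(3,19) = C(19,3) = 19! / (3! * 16!) = 969.

969


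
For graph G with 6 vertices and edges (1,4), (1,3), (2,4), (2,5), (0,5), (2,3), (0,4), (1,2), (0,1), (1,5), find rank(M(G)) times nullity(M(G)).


r(M) = |V| - c = 6 - 1 = 5.
nullity = |E| - r(M) = 10 - 5 = 5.
Product = 5 * 5 = 25.

25


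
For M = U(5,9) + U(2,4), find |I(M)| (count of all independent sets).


For a direct sum, |I(M1+M2)| = |I(M1)| * |I(M2)|.
|I(U(5,9))| = sum C(9,k) for k=0..5 = 382.
|I(U(2,4))| = sum C(4,k) for k=0..2 = 11.
Total = 382 * 11 = 4202.

4202


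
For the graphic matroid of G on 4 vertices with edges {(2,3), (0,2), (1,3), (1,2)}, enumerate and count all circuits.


A circuit in a graphic matroid = edge set of a simple cycle.
G has 4 vertices and 4 edges.
Enumerating all minimal edge subsets forming cycles...
Total circuits found: 1.

1


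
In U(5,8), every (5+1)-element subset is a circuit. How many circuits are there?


In U(5,8), circuits are the (6)-element subsets.
Any set of 6 elements is dependent, and removing any one element gives
an independent set of size 5, so it is a minimal dependent set.
Number of circuits = (8 choose 6) = 28.

28


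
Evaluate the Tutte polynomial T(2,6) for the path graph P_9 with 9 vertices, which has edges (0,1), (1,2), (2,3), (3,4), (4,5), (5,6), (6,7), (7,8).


A path on 9 vertices is a tree with 8 edges.
T(x,y) = x^(8) for any tree.
T(2,6) = 2^8 = 256.

256


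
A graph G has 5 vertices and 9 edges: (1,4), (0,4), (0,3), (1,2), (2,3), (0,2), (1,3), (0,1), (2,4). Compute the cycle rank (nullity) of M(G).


Cycle rank (nullity) = |E| - r(M) = |E| - (|V| - c).
|E| = 9, |V| = 5, c = 1.
Nullity = 9 - (5 - 1) = 9 - 4 = 5.

5


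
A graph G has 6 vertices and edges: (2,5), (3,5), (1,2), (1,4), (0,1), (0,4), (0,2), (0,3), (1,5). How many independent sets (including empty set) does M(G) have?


An independent set in a graphic matroid is an acyclic edge subset.
G has 6 vertices and 9 edges.
Enumerate all 2^9 = 512 subsets, checking for acyclicity.
Total independent sets = 292.

292


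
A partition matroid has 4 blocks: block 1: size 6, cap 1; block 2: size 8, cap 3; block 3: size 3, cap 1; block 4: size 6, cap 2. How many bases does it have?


A basis picks exactly ci elements from block i.
Number of bases = product of C(|Si|, ci).
= C(6,1) * C(8,3) * C(3,1) * C(6,2)
= 6 * 56 * 3 * 15
= 15120.

15120


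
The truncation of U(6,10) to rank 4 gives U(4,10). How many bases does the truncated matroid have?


Truncating U(6,10) to rank 4 gives U(4,10).
Bases of U(4,10) are all 4-element subsets of 10 elements.
Number of bases = (10 choose 4) = 210.

210


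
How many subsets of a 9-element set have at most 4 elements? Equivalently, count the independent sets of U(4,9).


Independent sets of U(4,9) are all subsets of size <= 4.
Count = C(9,0) + C(9,1) + C(9,2) + C(9,3) + C(9,4)
     = 1 + 9 + 36 + 84 + 126
     = 256.

256


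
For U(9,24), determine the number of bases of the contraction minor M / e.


Contracting e from U(9,24) gives U(8,23).
Bases of U(8,23) = C(23,8) = 490314.

490314


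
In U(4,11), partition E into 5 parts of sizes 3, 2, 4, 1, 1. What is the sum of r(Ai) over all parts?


r(Ai) = min(|Ai|, 4) for each part.
Sum = min(3,4) + min(2,4) + min(4,4) + min(1,4) + min(1,4)
    = 3 + 2 + 4 + 1 + 1
    = 11.

11


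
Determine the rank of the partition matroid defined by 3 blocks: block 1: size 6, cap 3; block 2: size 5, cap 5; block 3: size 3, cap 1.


Rank of a partition matroid = sum of min(|Si|, ci) for each block.
= min(6,3) + min(5,5) + min(3,1)
= 3 + 5 + 1
= 9.

9


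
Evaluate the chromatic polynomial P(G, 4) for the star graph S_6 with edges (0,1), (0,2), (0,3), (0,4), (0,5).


P(tree, k) = k * (k-1)^(5) for any tree on 6 vertices.
P(4) = 4 * 3^5 = 4 * 243 = 972.

972


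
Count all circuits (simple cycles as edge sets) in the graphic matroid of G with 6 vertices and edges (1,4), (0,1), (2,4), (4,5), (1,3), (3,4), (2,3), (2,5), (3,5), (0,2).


A circuit in a graphic matroid = edge set of a simple cycle.
G has 6 vertices and 10 edges.
Enumerating all minimal edge subsets forming cycles...
Total circuits found: 22.

22


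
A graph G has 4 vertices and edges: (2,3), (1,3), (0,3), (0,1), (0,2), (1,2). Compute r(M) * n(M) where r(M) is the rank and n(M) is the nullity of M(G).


r(M) = |V| - c = 4 - 1 = 3.
nullity = |E| - r(M) = 6 - 3 = 3.
Product = 3 * 3 = 9.

9


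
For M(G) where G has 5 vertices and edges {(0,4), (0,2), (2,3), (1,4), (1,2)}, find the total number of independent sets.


An independent set in a graphic matroid is an acyclic edge subset.
G has 5 vertices and 5 edges.
Enumerate all 2^5 = 32 subsets, checking for acyclicity.
Total independent sets = 30.

30


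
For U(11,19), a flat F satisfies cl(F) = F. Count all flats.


Flats of U(11,19): every subset of size < 11 is a flat, plus E itself.
Count = C(19,0) + C(19,1) + C(19,2) + C(19,3) + C(19,4) + C(19,5) + C(19,6) + C(19,7) + C(19,8) + C(19,9) + C(19,10) + 1
     = 1 + 19 + 171 + 969 + 3876 + 11628 + 27132 + 50388 + 75582 + 92378 + 92378 + 1
     = 354523.

354523


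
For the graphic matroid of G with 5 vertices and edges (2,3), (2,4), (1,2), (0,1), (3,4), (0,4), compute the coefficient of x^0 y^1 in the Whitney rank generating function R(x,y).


R(x,y) = sum over A in 2^E of x^(r(E)-r(A)) * y^(|A|-r(A)).
G has 5 vertices, 6 edges. r(E) = 4.
Enumerate all 2^6 = 64 subsets.
Count subsets with r(E)-r(A)=0 and |A|-r(A)=1: 6.

6


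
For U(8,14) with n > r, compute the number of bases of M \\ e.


Deleting e from U(8,14) gives U(8,13) since n > r.
Bases of U(8,13) = C(13,8) = 13! / (8! * 5!) = 1287.

1287


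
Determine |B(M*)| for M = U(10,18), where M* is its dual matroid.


The dual of U(r,n) is U(n-r, n) = U(8,18).
Bases of U(8,18) are all (8)-element subsets.
|B(M*)| = C(18,8) = 18! / (8! * 10!) = 43758.

43758


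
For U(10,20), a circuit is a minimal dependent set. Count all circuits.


In U(10,20), circuits are the (11)-element subsets.
Any set of 11 elements is dependent, and removing any one element gives
an independent set of size 10, so it is a minimal dependent set.
Number of circuits = C(20,11) = 20! / (11! * 9!) = 167960.

167960


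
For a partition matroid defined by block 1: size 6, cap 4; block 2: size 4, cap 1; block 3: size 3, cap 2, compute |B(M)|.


A basis picks exactly ci elements from block i.
Number of bases = product of C(|Si|, ci).
= C(6,4) * C(4,1) * C(3,2)
= 15 * 4 * 3
= 180.

180


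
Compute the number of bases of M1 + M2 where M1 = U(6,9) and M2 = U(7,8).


Bases of a direct sum M1 + M2: |B| = |B(M1)| * |B(M2)|.
|B(U(6,9))| = C(9,6) = 84.
|B(U(7,8))| = C(8,7) = 8.
Total bases = 84 * 8 = 672.

672


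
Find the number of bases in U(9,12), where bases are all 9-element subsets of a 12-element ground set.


Bases of U(9,12) are all 9-element subsets of the 12-element ground set.
Number of bases = C(12,9).
C(12,9) = 220.

220


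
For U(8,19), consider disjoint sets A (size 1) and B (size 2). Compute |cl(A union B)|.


|A union B| = 1 + 2 = 3 (disjoint).
In U(8,19), cl(S) = S if |S| < 8, else cl(S) = E.
Since 3 < 8, cl(A union B) = A union B.
|cl(A union B)| = 3.

3


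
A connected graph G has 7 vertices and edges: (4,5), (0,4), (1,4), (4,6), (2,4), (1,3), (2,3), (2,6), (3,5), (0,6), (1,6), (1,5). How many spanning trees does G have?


By Kirchhoff's matrix tree theorem, the number of spanning trees equals
the determinant of any cofactor of the Laplacian matrix L.
G has 7 vertices and 12 edges.
Computing the (6 x 6) cofactor determinant gives 321.

321


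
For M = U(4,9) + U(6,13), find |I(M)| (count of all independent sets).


For a direct sum, |I(M1+M2)| = |I(M1)| * |I(M2)|.
|I(U(4,9))| = sum C(9,k) for k=0..4 = 256.
|I(U(6,13))| = sum C(13,k) for k=0..6 = 4096.
Total = 256 * 4096 = 1048576.

1048576


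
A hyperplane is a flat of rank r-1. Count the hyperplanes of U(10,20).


Hyperplanes of U(10,20) are flats of rank 9.
In a uniform matroid, these are exactly the (9)-element subsets.
Count = C(20,9) = 20! / (9! * 11!) = 167960.

167960


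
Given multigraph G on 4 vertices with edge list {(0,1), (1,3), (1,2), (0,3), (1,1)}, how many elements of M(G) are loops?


In a graphic matroid, a loop is a self-loop edge (u,u) with rank 0.
Examining all 5 edges for self-loops...
Self-loops found: (1,1)
Number of loops = 1.

1


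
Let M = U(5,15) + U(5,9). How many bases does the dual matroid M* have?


(M1+M2)* = M1* + M2*.
M1* = U(10,15), bases: C(15,10) = 3003.
M2* = U(4,9), bases: C(9,4) = 126.
|B(M*)| = 3003 * 126 = 378378.

378378


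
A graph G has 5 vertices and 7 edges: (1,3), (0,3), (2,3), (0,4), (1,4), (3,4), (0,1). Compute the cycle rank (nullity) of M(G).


Cycle rank (nullity) = |E| - r(M) = |E| - (|V| - c).
|E| = 7, |V| = 5, c = 1.
Nullity = 7 - (5 - 1) = 7 - 4 = 3.

3


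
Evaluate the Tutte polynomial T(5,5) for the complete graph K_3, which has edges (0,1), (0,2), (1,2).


T(K_3; x,y) = x^2 + x + y.
T(5,5) = 25 + 5 + 5 = 35.

35


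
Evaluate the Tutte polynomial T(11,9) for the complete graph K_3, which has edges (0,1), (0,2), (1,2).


T(K_3; x,y) = x^2 + x + y.
T(11,9) = 121 + 11 + 9 = 141.

141


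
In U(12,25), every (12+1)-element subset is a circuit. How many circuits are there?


In U(12,25), circuits are the (13)-element subsets.
Any set of 13 elements is dependent, and removing any one element gives
an independent set of size 12, so it is a minimal dependent set.
Number of circuits = C(25,13) = 25! / (13! * 12!) = 5200300.

5200300


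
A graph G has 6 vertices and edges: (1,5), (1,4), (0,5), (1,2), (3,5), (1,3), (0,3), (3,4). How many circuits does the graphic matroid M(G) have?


A circuit in a graphic matroid = edge set of a simple cycle.
G has 6 vertices and 8 edges.
Enumerating all minimal edge subsets forming cycles...
Total circuits found: 6.

6


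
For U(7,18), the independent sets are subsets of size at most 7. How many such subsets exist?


Independent sets of U(7,18) are all subsets of size <= 7.
Count = C(18,0) + C(18,1) + C(18,2) + C(18,3) + C(18,4) + C(18,5) + C(18,6) + C(18,7)
     = 1 + 18 + 153 + 816 + 3060 + 8568 + 18564 + 31824
     = 63004.

63004


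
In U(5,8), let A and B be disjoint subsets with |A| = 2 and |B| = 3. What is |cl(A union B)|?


|A union B| = 2 + 3 = 5 (disjoint).
In U(5,8), cl(S) = S if |S| < 5, else cl(S) = E.
Since 5 >= 5, cl(A union B) = E.
|cl(A union B)| = 8.

8


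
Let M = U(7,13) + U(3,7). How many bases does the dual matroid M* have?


(M1+M2)* = M1* + M2*.
M1* = U(6,13), bases: C(13,6) = 1716.
M2* = U(4,7), bases: C(7,4) = 35.
|B(M*)| = 1716 * 35 = 60060.

60060


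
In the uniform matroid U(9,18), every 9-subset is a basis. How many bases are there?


Bases of U(9,18) are all 9-element subsets of the 18-element ground set.
Number of bases = C(18,9).
(18 choose 9) = 48620.

48620


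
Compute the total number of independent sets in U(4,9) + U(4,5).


For a direct sum, |I(M1+M2)| = |I(M1)| * |I(M2)|.
|I(U(4,9))| = sum C(9,k) for k=0..4 = 256.
|I(U(4,5))| = sum C(5,k) for k=0..4 = 31.
Total = 256 * 31 = 7936.

7936


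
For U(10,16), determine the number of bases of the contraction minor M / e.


Contracting e from U(10,16) gives U(9,15).
Bases of U(9,15) = C(15,9) = 5005.

5005


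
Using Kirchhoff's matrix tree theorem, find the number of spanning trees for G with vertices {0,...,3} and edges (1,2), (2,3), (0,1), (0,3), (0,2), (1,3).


By Kirchhoff's matrix tree theorem, the number of spanning trees equals
the determinant of any cofactor of the Laplacian matrix L.
G has 4 vertices and 6 edges.
Computing the (3 x 3) cofactor determinant gives 16.

16


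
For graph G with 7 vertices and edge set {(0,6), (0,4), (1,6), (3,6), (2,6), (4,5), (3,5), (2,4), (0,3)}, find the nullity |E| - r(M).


Cycle rank (nullity) = |E| - r(M) = |E| - (|V| - c).
|E| = 9, |V| = 7, c = 1.
Nullity = 9 - (7 - 1) = 9 - 6 = 3.

3


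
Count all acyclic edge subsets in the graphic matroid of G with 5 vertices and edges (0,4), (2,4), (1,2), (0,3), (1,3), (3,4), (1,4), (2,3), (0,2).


An independent set in a graphic matroid is an acyclic edge subset.
G has 5 vertices and 9 edges.
Enumerate all 2^9 = 512 subsets, checking for acyclicity.
Total independent sets = 198.

198


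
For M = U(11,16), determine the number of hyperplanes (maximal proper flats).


Hyperplanes of U(11,16) are flats of rank 10.
In a uniform matroid, these are exactly the (10)-element subsets.
Count = C(16,10) = 16! / (10! * 6!) = 8008.

8008


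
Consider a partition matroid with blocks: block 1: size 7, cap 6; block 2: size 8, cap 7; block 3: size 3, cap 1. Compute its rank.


Rank of a partition matroid = sum of min(|Si|, ci) for each block.
= min(7,6) + min(8,7) + min(3,1)
= 6 + 7 + 1
= 14.

14


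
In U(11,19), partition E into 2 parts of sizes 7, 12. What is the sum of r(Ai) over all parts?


r(Ai) = min(|Ai|, 11) for each part.
Sum = min(7,11) + min(12,11)
    = 7 + 11
    = 18.

18


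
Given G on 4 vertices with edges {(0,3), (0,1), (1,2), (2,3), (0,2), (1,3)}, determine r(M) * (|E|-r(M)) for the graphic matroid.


r(M) = |V| - c = 4 - 1 = 3.
nullity = |E| - r(M) = 6 - 3 = 3.
Product = 3 * 3 = 9.

9


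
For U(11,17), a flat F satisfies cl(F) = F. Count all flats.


Flats of U(11,17): every subset of size < 11 is a flat, plus E itself.
Count = (17 choose 0) + (17 choose 1) + (17 choose 2) + (17 choose 3) + (17 choose 4) + (17 choose 5) + (17 choose 6) + (17 choose 7) + (17 choose 8) + (17 choose 9) + (17 choose 10) + 1
     = 1 + 17 + 136 + 680 + 2380 + 6188 + 12376 + 19448 + 24310 + 24310 + 19448 + 1
     = 109295.

109295


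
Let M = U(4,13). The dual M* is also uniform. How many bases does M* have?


The dual of U(r,n) is U(n-r, n) = U(9,13).
Bases of U(9,13) are all (9)-element subsets.
|B(M*)| = C(13,9) = 715.

715


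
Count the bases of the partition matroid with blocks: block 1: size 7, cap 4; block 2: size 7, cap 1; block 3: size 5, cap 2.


A basis picks exactly ci elements from block i.
Number of bases = product of C(|Si|, ci).
= C(7,4) * C(7,1) * C(5,2)
= 35 * 7 * 10
= 2450.

2450


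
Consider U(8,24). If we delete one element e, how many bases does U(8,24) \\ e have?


Deleting e from U(8,24) gives U(8,23) since n > r.
Bases of U(8,23) = C(23,8) = 490314.

490314


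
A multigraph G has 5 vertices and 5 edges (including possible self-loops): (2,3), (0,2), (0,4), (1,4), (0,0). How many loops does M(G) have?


In a graphic matroid, a loop is a self-loop edge (u,u) with rank 0.
Examining all 5 edges for self-loops...
Self-loops found: (0,0)
Number of loops = 1.

1


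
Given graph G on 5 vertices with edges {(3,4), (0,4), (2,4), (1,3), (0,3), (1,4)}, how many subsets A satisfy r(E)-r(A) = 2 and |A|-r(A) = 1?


R(x,y) = sum over A in 2^E of x^(r(E)-r(A)) * y^(|A|-r(A)).
G has 5 vertices, 6 edges. r(E) = 4.
Enumerate all 2^6 = 64 subsets.
Count subsets with r(E)-r(A)=2 and |A|-r(A)=1: 2.

2


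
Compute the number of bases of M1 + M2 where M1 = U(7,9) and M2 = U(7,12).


Bases of a direct sum M1 + M2: |B| = |B(M1)| * |B(M2)|.
|B(U(7,9))| = C(9,7) = 36.
|B(U(7,12))| = C(12,7) = 792.
Total bases = 36 * 792 = 28512.

28512


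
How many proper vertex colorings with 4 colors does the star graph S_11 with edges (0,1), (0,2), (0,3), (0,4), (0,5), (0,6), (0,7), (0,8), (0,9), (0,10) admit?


P(tree, k) = k * (k-1)^(10) for any tree on 11 vertices.
P(4) = 4 * 3^10 = 4 * 59049 = 236196.

236196


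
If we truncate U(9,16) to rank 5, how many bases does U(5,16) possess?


Truncating U(9,16) to rank 5 gives U(5,16).
Bases of U(5,16) are all 5-element subsets of 16 elements.
Number of bases = C(16,5) = 4368.

4368


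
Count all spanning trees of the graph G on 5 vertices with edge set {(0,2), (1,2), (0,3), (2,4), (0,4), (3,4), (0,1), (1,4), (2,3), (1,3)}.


By Kirchhoff's matrix tree theorem, the number of spanning trees equals
the determinant of any cofactor of the Laplacian matrix L.
G has 5 vertices and 10 edges.
Computing the (4 x 4) cofactor determinant gives 125.

125


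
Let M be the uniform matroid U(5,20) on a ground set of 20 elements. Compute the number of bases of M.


Bases of U(5,20) are all 5-element subsets of the 20-element ground set.
Number of bases = C(20,5).
C(20,5) = 15504.

15504


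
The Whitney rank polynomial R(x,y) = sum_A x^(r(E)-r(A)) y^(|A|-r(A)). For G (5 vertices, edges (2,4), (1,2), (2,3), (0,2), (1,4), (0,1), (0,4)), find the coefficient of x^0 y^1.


R(x,y) = sum over A in 2^E of x^(r(E)-r(A)) * y^(|A|-r(A)).
G has 5 vertices, 7 edges. r(E) = 4.
Enumerate all 2^7 = 128 subsets.
Count subsets with r(E)-r(A)=0 and |A|-r(A)=1: 15.

15


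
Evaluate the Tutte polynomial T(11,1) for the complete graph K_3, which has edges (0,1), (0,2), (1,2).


T(K_3; x,y) = x^2 + x + y.
T(11,1) = 121 + 11 + 1 = 133.

133


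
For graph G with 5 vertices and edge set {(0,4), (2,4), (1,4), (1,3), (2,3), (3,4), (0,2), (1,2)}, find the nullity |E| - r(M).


Cycle rank (nullity) = |E| - r(M) = |E| - (|V| - c).
|E| = 8, |V| = 5, c = 1.
Nullity = 8 - (5 - 1) = 8 - 4 = 4.

4


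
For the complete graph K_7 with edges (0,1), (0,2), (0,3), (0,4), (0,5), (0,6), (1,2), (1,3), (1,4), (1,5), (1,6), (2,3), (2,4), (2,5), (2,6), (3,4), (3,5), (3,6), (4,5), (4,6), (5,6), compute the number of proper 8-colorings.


P(K_7, k) = k(k-1)(k-2)...(k-6).
P(8) = (8) * (7) * (6) * (5) * (4) * (3) * (2) = 40320.

40320


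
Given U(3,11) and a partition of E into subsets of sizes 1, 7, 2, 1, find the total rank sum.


r(Ai) = min(|Ai|, 3) for each part.
Sum = min(1,3) + min(7,3) + min(2,3) + min(1,3)
    = 1 + 3 + 2 + 1
    = 7.

7


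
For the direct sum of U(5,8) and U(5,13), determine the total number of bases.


Bases of a direct sum M1 + M2: |B| = |B(M1)| * |B(M2)|.
|B(U(5,8))| = C(8,5) = 56.
|B(U(5,13))| = C(13,5) = 1287.
Total bases = 56 * 1287 = 72072.

72072


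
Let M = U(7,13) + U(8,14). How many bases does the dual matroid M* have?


(M1+M2)* = M1* + M2*.
M1* = U(6,13), bases: C(13,6) = 1716.
M2* = U(6,14), bases: C(14,6) = 3003.
|B(M*)| = 1716 * 3003 = 5153148.

5153148


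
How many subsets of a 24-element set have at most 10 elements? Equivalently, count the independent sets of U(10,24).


Independent sets of U(10,24) are all subsets of size <= 10.
Count = C(24,0) + C(24,1) + C(24,2) + C(24,3) + C(24,4) + C(24,5) + C(24,6) + C(24,7) + C(24,8) + C(24,9) + C(24,10)
     = 1 + 24 + 276 + 2024 + 10626 + 42504 + 134596 + 346104 + 735471 + 1307504 + 1961256
     = 4540386.

4540386


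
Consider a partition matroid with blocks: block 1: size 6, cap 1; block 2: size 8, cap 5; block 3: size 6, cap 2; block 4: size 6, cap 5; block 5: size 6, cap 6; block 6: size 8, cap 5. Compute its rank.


Rank of a partition matroid = sum of min(|Si|, ci) for each block.
= min(6,1) + min(8,5) + min(6,2) + min(6,5) + min(6,6) + min(8,5)
= 1 + 5 + 2 + 5 + 6 + 5
= 24.

24


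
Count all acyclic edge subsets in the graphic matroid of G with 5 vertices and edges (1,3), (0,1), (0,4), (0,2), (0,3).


An independent set in a graphic matroid is an acyclic edge subset.
G has 5 vertices and 5 edges.
Enumerate all 2^5 = 32 subsets, checking for acyclicity.
Total independent sets = 28.

28


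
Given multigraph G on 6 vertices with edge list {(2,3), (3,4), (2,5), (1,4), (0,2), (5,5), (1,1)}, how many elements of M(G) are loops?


In a graphic matroid, a loop is a self-loop edge (u,u) with rank 0.
Examining all 7 edges for self-loops...
Self-loops found: (5,5), (1,1)
Number of loops = 2.

2


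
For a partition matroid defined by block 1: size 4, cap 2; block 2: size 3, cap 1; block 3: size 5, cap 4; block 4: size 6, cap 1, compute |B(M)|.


A basis picks exactly ci elements from block i.
Number of bases = product of C(|Si|, ci).
= C(4,2) * C(3,1) * C(5,4) * C(6,1)
= 6 * 3 * 5 * 6
= 540.

540


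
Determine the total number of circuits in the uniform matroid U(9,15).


In U(9,15), circuits are the (10)-element subsets.
Any set of 10 elements is dependent, and removing any one element gives
an independent set of size 9, so it is a minimal dependent set.
Number of circuits = C(15,10) = 15! / (10! * 5!) = 3003.

3003


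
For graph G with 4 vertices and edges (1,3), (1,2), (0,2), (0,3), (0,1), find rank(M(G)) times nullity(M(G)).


r(M) = |V| - c = 4 - 1 = 3.
nullity = |E| - r(M) = 5 - 3 = 2.
Product = 3 * 2 = 6.

6


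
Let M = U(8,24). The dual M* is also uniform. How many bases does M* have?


The dual of U(r,n) is U(n-r, n) = U(16,24).
Bases of U(16,24) are all (16)-element subsets.
|B(M*)| = C(24,16) = 735471.

735471


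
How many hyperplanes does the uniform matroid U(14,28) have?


Hyperplanes of U(14,28) are flats of rank 13.
In a uniform matroid, these are exactly the (13)-element subsets.
Count = (28 choose 13) = 37442160.

37442160


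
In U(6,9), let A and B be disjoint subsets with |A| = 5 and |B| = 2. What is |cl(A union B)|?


|A union B| = 5 + 2 = 7 (disjoint).
In U(6,9), cl(S) = S if |S| < 6, else cl(S) = E.
Since 7 >= 6, cl(A union B) = E.
|cl(A union B)| = 9.

9


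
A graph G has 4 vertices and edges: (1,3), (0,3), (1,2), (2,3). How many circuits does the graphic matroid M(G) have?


A circuit in a graphic matroid = edge set of a simple cycle.
G has 4 vertices and 4 edges.
Enumerating all minimal edge subsets forming cycles...
Total circuits found: 1.

1


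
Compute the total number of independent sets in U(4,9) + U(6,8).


For a direct sum, |I(M1+M2)| = |I(M1)| * |I(M2)|.
|I(U(4,9))| = sum C(9,k) for k=0..4 = 256.
|I(U(6,8))| = sum C(8,k) for k=0..6 = 247.
Total = 256 * 247 = 63232.

63232


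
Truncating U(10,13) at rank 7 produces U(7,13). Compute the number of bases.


Truncating U(10,13) to rank 7 gives U(7,13).
Bases of U(7,13) are all 7-element subsets of 13 elements.
Number of bases = C(13,7) = 1716.

1716


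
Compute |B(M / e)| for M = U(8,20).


Contracting e from U(8,20) gives U(7,19).
Bases of U(7,19) = C(19,7) = 50388.

50388


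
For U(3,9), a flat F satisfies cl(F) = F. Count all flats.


Flats of U(3,9): every subset of size < 3 is a flat, plus E itself.
Count = (9 choose 0) + (9 choose 1) + (9 choose 2) + 1
     = 1 + 9 + 36 + 1
     = 47.

47


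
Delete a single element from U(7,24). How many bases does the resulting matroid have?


Deleting e from U(7,24) gives U(7,23) since n > r.
Bases of U(7,23) = (23 choose 7) = 245157.

245157


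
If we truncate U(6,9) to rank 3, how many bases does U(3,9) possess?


Truncating U(6,9) to rank 3 gives U(3,9).
Bases of U(3,9) are all 3-element subsets of 9 elements.
Number of bases = C(9,3) = 9! / (3! * 6!) = 84.

84


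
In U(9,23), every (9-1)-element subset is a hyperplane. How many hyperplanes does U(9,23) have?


Hyperplanes of U(9,23) are flats of rank 8.
In a uniform matroid, these are exactly the (8)-element subsets.
Count = C(23,8) = 23! / (8! * 15!) = 490314.

490314


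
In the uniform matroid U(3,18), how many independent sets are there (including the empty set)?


Independent sets of U(3,18) are all subsets of size <= 3.
Count = (18 choose 0) + (18 choose 1) + (18 choose 2) + (18 choose 3)
     = 1 + 18 + 153 + 816
     = 988.

988


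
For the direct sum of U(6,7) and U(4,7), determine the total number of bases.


Bases of a direct sum M1 + M2: |B| = |B(M1)| * |B(M2)|.
|B(U(6,7))| = C(7,6) = 7.
|B(U(4,7))| = C(7,4) = 35.
Total bases = 7 * 35 = 245.

245


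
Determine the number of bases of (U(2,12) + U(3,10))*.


(M1+M2)* = M1* + M2*.
M1* = U(10,12), bases: C(12,10) = 66.
M2* = U(7,10), bases: C(10,7) = 120.
|B(M*)| = 66 * 120 = 7920.

7920


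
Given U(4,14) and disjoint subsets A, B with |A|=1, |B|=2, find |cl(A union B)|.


|A union B| = 1 + 2 = 3 (disjoint).
In U(4,14), cl(S) = S if |S| < 4, else cl(S) = E.
Since 3 < 4, cl(A union B) = A union B.
|cl(A union B)| = 3.

3


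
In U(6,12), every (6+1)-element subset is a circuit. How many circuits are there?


In U(6,12), circuits are the (7)-element subsets.
Any set of 7 elements is dependent, and removing any one element gives
an independent set of size 6, so it is a minimal dependent set.
Number of circuits = C(12,7) = 12! / (7! * 5!) = 792.

792


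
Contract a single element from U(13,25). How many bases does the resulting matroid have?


Contracting e from U(13,25) gives U(12,24).
Bases of U(12,24) = C(24,12) = 24! / (12! * 12!) = 2704156.

2704156


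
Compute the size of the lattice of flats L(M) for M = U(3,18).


Flats of U(3,18): every subset of size < 3 is a flat, plus E itself.
Count = (18 choose 0) + (18 choose 1) + (18 choose 2) + 1
     = 1 + 18 + 153 + 1
     = 173.

173


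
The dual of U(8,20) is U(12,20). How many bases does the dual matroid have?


The dual of U(r,n) is U(n-r, n) = U(12,20).
Bases of U(12,20) are all (12)-element subsets.
|B(M*)| = C(20,12) = 20! / (12! * 8!) = 125970.

125970


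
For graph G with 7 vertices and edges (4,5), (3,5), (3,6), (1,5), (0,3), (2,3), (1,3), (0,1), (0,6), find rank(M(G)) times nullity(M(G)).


r(M) = |V| - c = 7 - 1 = 6.
nullity = |E| - r(M) = 9 - 6 = 3.
Product = 6 * 3 = 18.

18


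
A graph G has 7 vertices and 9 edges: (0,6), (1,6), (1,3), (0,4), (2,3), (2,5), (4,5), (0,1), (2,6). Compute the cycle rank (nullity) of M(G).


Cycle rank (nullity) = |E| - r(M) = |E| - (|V| - c).
|E| = 9, |V| = 7, c = 1.
Nullity = 9 - (7 - 1) = 9 - 6 = 3.

3


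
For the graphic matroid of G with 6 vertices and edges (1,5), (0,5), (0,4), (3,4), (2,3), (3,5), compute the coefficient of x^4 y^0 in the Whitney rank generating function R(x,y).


R(x,y) = sum over A in 2^E of x^(r(E)-r(A)) * y^(|A|-r(A)).
G has 6 vertices, 6 edges. r(E) = 5.
Enumerate all 2^6 = 64 subsets.
Count subsets with r(E)-r(A)=4 and |A|-r(A)=0: 6.

6


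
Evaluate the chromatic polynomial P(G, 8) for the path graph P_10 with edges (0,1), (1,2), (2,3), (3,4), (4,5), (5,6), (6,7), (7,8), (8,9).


P(P_10, k) = k * (k-1)^(9).
P(8) = 8 * 7^9 = 8 * 40353607 = 322828856.

322828856


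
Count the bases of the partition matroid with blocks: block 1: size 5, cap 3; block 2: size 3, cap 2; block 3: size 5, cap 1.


A basis picks exactly ci elements from block i.
Number of bases = product of C(|Si|, ci).
= C(5,3) * C(3,2) * C(5,1)
= 10 * 3 * 5
= 150.

150


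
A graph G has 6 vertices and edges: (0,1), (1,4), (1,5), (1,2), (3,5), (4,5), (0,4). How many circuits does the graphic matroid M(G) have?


A circuit in a graphic matroid = edge set of a simple cycle.
G has 6 vertices and 7 edges.
Enumerating all minimal edge subsets forming cycles...
Total circuits found: 3.

3


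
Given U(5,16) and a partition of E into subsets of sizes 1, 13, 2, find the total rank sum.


r(Ai) = min(|Ai|, 5) for each part.
Sum = min(1,5) + min(13,5) + min(2,5)
    = 1 + 5 + 2
    = 8.

8


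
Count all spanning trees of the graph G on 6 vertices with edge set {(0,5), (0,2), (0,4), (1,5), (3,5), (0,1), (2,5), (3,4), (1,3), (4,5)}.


By Kirchhoff's matrix tree theorem, the number of spanning trees equals
the determinant of any cofactor of the Laplacian matrix L.
G has 6 vertices and 10 edges.
Computing the (5 x 5) cofactor determinant gives 111.

111


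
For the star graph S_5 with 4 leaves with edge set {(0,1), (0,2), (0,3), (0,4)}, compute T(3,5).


A star on 5 vertices is a tree with 4 edges.
T(x,y) = x^(4) for any tree.
T(3,5) = 3^4 = 81.

81


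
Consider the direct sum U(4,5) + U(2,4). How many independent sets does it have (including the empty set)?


For a direct sum, |I(M1+M2)| = |I(M1)| * |I(M2)|.
|I(U(4,5))| = sum C(5,k) for k=0..4 = 31.
|I(U(2,4))| = sum C(4,k) for k=0..2 = 11.
Total = 31 * 11 = 341.

341


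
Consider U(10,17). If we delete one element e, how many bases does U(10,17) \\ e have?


Deleting e from U(10,17) gives U(10,16) since n > r.
Bases of U(10,16) = C(16,10) = 8008.

8008


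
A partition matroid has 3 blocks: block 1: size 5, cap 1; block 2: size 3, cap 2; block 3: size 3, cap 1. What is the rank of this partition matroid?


Rank of a partition matroid = sum of min(|Si|, ci) for each block.
= min(5,1) + min(3,2) + min(3,1)
= 1 + 2 + 1
= 4.

4
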